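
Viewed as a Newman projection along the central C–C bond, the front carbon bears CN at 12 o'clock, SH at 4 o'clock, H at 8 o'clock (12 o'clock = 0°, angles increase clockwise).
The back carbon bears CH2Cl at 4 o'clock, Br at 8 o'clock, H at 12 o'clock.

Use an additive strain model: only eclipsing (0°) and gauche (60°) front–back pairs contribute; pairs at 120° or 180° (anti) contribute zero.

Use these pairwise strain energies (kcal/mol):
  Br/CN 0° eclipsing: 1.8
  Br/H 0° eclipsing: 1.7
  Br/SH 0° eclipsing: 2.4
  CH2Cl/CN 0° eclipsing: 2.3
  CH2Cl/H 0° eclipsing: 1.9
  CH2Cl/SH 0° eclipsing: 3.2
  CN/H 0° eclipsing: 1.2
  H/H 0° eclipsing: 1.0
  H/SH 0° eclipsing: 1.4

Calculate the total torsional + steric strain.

6.1 kcal/mol

This conformer (eclipsed): CN(0°)/H(0°) eclipsed 1.2; SH(120°)/CH2Cl(120°) eclipsed 3.2; H(240°)/Br(240°) eclipsed 1.7 → 6.1 kcal/mol.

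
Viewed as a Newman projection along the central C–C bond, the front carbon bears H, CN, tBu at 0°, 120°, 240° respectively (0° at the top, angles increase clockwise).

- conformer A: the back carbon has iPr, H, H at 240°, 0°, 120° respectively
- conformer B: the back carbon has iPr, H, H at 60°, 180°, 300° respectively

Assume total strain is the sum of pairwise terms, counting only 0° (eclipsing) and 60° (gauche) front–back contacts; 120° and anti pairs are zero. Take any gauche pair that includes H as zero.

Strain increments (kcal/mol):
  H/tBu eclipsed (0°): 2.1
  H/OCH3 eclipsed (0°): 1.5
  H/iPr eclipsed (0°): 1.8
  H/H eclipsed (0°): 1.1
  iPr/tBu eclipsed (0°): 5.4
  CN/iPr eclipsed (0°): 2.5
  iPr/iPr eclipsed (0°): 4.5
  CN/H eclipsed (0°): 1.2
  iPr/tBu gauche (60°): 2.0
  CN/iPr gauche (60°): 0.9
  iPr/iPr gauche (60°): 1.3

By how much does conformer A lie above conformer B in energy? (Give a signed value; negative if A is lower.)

+6.8 kcal/mol

A (eclipsed): H(0°)/H(0°) eclipsed 1.1; CN(120°)/H(120°) eclipsed 1.2; tBu(240°)/iPr(240°) eclipsed 5.4 → 7.7 kcal/mol.
B (staggered): CN(120°)/iPr(60°) gauche 0.9 → 0.9 kcal/mol.
E(A) − E(B) = 7.7 − 0.9 = +6.8 kcal/mol.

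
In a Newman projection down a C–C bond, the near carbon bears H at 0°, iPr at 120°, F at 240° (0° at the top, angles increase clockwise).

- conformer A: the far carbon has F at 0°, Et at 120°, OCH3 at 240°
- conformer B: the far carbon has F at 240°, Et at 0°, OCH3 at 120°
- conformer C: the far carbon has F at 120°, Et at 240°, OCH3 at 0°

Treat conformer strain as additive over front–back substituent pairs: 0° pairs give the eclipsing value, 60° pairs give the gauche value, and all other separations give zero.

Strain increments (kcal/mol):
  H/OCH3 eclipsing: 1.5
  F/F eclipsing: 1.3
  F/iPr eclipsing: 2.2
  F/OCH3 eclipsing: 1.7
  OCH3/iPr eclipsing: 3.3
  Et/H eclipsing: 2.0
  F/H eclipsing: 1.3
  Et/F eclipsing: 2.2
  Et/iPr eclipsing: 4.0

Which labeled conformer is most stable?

A (eclipsed): H(0°)/F(0°) eclipsed 1.3; iPr(120°)/Et(120°) eclipsed 4.0; F(240°)/OCH3(240°) eclipsed 1.7 → 7.0 kcal/mol.
B (eclipsed): H(0°)/Et(0°) eclipsed 2.0; iPr(120°)/OCH3(120°) eclipsed 3.3; F(240°)/F(240°) eclipsed 1.3 → 6.6 kcal/mol.
C (eclipsed): H(0°)/OCH3(0°) eclipsed 1.5; iPr(120°)/F(120°) eclipsed 2.2; F(240°)/Et(240°) eclipsed 2.2 → 5.9 kcal/mol.
C has the lowest total (5.9 kcal/mol).

C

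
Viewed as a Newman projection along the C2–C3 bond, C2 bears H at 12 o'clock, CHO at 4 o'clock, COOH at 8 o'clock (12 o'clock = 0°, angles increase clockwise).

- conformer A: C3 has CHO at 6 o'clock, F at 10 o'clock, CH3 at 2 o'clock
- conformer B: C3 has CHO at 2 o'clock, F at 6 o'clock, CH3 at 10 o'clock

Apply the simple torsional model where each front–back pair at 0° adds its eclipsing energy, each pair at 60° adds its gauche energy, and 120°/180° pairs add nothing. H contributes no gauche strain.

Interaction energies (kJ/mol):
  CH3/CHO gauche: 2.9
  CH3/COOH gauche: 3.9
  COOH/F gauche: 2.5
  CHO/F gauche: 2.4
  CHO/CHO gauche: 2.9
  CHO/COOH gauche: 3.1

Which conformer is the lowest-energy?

A (staggered): CHO(120°)/CHO(180°) gauche 2.9; CHO(120°)/CH3(60°) gauche 2.9; COOH(240°)/CHO(180°) gauche 3.1; COOH(240°)/F(300°) gauche 2.5 → 11.4 kJ/mol.
B (staggered): CHO(120°)/CHO(60°) gauche 2.9; CHO(120°)/F(180°) gauche 2.4; COOH(240°)/F(180°) gauche 2.5; COOH(240°)/CH3(300°) gauche 3.9 → 11.7 kJ/mol.
A has the lowest total (11.4 kJ/mol).

A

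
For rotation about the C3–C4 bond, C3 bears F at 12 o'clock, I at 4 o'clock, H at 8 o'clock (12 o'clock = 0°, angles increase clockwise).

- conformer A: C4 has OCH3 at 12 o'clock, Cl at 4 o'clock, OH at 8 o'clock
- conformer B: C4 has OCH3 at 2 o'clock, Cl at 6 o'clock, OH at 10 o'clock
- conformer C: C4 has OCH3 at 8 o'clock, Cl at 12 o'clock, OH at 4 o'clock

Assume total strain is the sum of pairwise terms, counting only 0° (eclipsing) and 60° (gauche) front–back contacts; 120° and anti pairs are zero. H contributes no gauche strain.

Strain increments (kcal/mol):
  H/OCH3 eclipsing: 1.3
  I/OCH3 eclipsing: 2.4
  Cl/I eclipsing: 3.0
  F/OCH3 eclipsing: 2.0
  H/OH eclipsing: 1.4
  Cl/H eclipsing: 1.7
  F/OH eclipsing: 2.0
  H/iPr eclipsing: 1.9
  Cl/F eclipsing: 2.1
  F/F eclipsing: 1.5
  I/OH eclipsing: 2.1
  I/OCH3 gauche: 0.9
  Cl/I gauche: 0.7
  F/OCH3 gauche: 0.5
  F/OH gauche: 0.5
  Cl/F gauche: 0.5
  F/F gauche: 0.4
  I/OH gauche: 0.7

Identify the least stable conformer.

A

A is eclipsed. F at 0° is eclipsed with OCH3 at 0° (2.0); I at 120° is eclipsed with Cl at 120° (3.0); H at 240° is eclipsed with OH at 240° (1.4). Total 6.4 kcal/mol.
B is staggered. F at 0° is gauche with OCH3 at 60° (0.5); F at 0° is gauche with OH at 300° (0.5); I at 120° is gauche with OCH3 at 60° (0.9); I at 120° is gauche with Cl at 180° (0.7). Total 2.6 kcal/mol.
C is eclipsed. F at 0° is eclipsed with Cl at 0° (2.1); I at 120° is eclipsed with OH at 120° (2.1); H at 240° is eclipsed with OCH3 at 240° (1.3). Total 5.5 kcal/mol.
A has the highest total (6.4 kcal/mol).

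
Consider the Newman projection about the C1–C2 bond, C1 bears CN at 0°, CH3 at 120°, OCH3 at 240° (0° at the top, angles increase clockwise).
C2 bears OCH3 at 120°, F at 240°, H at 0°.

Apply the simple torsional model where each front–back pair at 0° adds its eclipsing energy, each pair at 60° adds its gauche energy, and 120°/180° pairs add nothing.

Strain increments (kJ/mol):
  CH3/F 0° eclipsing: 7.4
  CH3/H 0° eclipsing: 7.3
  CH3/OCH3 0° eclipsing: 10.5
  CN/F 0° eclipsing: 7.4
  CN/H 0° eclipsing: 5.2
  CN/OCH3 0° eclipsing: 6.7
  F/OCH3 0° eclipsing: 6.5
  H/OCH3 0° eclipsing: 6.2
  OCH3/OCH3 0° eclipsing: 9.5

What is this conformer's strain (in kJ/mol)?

This conformer (eclipsed): CN(0°)/H(0°) eclipsed 5.2; CH3(120°)/OCH3(120°) eclipsed 10.5; OCH3(240°)/F(240°) eclipsed 6.5 → 22.2 kJ/mol.

22.2 kJ/mol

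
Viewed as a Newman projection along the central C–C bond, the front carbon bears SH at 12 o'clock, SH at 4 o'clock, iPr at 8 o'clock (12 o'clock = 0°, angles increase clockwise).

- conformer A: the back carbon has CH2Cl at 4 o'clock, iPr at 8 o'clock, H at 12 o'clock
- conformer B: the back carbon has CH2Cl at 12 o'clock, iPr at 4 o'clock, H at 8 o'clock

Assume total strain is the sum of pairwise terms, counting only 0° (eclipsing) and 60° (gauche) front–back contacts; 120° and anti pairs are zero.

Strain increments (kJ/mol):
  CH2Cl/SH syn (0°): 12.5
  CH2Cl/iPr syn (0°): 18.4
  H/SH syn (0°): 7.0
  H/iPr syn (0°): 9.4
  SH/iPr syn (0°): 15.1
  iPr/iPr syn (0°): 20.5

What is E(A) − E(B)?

A (eclipsed): SH(0°)/H(0°) eclipsed 7.0; SH(120°)/CH2Cl(120°) eclipsed 12.5; iPr(240°)/iPr(240°) eclipsed 20.5 → 40.0 kJ/mol.
B (eclipsed): SH(0°)/CH2Cl(0°) eclipsed 12.5; SH(120°)/iPr(120°) eclipsed 15.1; iPr(240°)/H(240°) eclipsed 9.4 → 37.0 kJ/mol.
E(A) − E(B) = 40.0 − 37.0 = +3.0 kJ/mol.

+3.0 kJ/mol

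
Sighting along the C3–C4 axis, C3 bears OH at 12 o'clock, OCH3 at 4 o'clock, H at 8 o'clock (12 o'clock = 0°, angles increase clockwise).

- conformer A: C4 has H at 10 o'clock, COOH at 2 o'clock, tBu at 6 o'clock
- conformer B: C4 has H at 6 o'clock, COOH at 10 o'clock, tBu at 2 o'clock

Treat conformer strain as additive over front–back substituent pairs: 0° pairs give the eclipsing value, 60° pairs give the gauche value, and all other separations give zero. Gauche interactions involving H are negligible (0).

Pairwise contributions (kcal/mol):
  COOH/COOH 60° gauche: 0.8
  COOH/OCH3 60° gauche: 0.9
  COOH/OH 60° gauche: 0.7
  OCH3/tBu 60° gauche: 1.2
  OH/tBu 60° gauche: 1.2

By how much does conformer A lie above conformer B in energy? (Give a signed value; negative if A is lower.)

-0.3 kcal/mol

A (staggered): OH(0°)/COOH(60°) gauche 0.7; OCH3(120°)/COOH(60°) gauche 0.9; OCH3(120°)/tBu(180°) gauche 1.2 → 2.8 kcal/mol.
B (staggered): OH(0°)/COOH(300°) gauche 0.7; OH(0°)/tBu(60°) gauche 1.2; OCH3(120°)/tBu(60°) gauche 1.2 → 3.1 kcal/mol.
E(A) − E(B) = 2.8 − 3.1 = -0.3 kcal/mol.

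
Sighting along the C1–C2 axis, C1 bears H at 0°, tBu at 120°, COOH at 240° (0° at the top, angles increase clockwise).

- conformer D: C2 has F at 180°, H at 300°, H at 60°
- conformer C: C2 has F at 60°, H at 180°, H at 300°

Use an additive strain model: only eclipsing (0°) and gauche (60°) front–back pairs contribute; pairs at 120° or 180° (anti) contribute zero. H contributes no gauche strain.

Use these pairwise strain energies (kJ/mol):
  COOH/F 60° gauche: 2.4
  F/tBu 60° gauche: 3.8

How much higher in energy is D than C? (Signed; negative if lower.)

+2.4 kJ/mol

D (staggered): tBu(120°)/F(180°) gauche 3.8; COOH(240°)/F(180°) gauche 2.4 → 6.2 kJ/mol.
C (staggered): tBu(120°)/F(60°) gauche 3.8 → 3.8 kJ/mol.
E(D) − E(C) = 6.2 − 3.8 = +2.4 kJ/mol.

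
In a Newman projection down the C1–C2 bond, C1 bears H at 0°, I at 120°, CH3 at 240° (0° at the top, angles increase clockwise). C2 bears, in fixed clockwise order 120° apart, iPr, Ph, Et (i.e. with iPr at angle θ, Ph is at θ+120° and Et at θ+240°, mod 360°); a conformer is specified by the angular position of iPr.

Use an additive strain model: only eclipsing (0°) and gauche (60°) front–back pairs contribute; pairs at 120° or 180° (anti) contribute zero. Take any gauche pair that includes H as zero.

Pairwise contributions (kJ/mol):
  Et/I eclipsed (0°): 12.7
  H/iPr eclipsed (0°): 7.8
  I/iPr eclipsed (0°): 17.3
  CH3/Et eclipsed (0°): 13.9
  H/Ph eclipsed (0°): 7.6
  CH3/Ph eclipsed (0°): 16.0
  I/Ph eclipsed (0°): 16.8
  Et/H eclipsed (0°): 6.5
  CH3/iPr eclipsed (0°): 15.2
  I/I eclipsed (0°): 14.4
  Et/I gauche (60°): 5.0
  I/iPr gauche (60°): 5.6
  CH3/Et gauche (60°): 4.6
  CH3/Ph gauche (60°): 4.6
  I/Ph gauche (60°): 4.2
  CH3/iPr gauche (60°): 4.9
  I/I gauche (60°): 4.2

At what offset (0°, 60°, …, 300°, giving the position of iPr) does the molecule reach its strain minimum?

300°

iPr at 0° (eclipsed): H–iPr eclipsed, I–Ph eclipsed, CH3–Et eclipsed; 7.8 + 16.8 + 13.9 = 38.5 kJ/mol.
iPr at 60° (staggered): I–iPr gauche, I–Ph gauche, CH3–Ph gauche, CH3–Et gauche; 5.6 + 4.2 + 4.6 + 4.6 = 19.0 kJ/mol.
iPr at 120° (eclipsed): H–Et eclipsed, I–iPr eclipsed, CH3–Ph eclipsed; 6.5 + 17.3 + 16.0 = 39.8 kJ/mol.
iPr at 180° (staggered): I–iPr gauche, I–Et gauche, CH3–iPr gauche, CH3–Ph gauche; 5.6 + 5.0 + 4.9 + 4.6 = 20.1 kJ/mol.
iPr at 240° (eclipsed): H–Ph eclipsed, I–Et eclipsed, CH3–iPr eclipsed; 7.6 + 12.7 + 15.2 = 35.5 kJ/mol.
iPr at 300° (staggered): I–Ph gauche, I–Et gauche, CH3–iPr gauche, CH3–Et gauche; 4.2 + 5.0 + 4.9 + 4.6 = 18.7 kJ/mol.
The minimum (18.7 kJ/mol) occurs with iPr at 300°.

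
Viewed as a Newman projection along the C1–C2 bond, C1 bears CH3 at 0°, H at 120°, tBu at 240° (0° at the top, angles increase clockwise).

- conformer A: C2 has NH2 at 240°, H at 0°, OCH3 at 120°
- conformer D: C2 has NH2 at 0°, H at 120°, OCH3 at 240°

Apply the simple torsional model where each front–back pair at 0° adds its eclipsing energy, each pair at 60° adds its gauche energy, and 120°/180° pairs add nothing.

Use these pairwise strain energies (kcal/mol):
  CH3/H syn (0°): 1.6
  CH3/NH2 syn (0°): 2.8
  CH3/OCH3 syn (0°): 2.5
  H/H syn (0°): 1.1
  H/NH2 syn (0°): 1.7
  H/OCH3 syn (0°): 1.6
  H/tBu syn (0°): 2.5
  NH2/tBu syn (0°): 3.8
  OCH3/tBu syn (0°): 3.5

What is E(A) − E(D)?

-0.4 kcal/mol

A (eclipsed): CH3(0°)/H(0°) eclipsed 1.6; H(120°)/OCH3(120°) eclipsed 1.6; tBu(240°)/NH2(240°) eclipsed 3.8 → 7.0 kcal/mol.
D (eclipsed): CH3(0°)/NH2(0°) eclipsed 2.8; H(120°)/H(120°) eclipsed 1.1; tBu(240°)/OCH3(240°) eclipsed 3.5 → 7.4 kcal/mol.
E(A) − E(D) = 7.0 − 7.4 = -0.4 kcal/mol.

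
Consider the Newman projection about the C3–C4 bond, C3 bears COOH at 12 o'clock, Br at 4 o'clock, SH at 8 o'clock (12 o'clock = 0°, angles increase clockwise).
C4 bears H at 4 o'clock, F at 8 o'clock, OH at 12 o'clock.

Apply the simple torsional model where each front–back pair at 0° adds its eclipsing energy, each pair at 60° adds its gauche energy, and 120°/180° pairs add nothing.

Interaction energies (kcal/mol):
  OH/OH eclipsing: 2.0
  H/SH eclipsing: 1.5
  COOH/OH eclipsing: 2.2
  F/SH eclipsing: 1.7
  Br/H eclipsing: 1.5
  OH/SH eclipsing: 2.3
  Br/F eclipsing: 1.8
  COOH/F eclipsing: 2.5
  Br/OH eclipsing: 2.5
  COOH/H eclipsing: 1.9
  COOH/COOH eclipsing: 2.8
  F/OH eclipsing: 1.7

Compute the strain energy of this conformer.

This conformer (eclipsed): COOH(0°)/OH(0°) eclipsed 2.2; Br(120°)/H(120°) eclipsed 1.5; SH(240°)/F(240°) eclipsed 1.7 → 5.4 kcal/mol.

5.4 kcal/mol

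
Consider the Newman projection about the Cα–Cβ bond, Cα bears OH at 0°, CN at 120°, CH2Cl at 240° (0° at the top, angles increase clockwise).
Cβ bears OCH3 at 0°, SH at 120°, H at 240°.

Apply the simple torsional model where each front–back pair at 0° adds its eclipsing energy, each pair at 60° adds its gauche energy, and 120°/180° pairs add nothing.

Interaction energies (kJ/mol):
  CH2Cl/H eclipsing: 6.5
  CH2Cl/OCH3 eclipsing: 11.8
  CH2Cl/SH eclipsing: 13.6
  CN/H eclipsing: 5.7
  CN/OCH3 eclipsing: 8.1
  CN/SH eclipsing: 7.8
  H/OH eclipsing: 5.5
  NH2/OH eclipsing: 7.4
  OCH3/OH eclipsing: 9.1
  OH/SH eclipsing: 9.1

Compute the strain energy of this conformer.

This conformer is eclipsed. OH at 0° is eclipsed with OCH3 at 0° (9.1); CN at 120° is eclipsed with SH at 120° (7.8); CH2Cl at 240° is eclipsed with H at 240° (6.5). Total 23.4 kJ/mol.

23.4 kJ/mol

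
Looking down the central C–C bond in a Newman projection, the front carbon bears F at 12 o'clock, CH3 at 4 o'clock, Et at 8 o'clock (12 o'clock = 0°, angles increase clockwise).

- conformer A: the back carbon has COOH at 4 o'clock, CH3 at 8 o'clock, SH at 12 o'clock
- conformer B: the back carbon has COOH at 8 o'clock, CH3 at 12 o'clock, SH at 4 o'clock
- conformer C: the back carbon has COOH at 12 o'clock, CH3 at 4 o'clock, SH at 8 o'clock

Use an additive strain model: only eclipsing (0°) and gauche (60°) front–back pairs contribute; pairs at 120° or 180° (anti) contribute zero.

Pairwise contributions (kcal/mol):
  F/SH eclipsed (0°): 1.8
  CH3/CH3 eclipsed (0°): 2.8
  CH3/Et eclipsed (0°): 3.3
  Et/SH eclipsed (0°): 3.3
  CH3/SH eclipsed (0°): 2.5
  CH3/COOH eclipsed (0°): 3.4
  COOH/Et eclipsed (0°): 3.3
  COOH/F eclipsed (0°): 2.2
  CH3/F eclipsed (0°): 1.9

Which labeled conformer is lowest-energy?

B

A (eclipsed): F(0°)/SH(0°) eclipsed 1.8; CH3(120°)/COOH(120°) eclipsed 3.4; Et(240°)/CH3(240°) eclipsed 3.3 → 8.5 kcal/mol.
B (eclipsed): F(0°)/CH3(0°) eclipsed 1.9; CH3(120°)/SH(120°) eclipsed 2.5; Et(240°)/COOH(240°) eclipsed 3.3 → 7.7 kcal/mol.
C (eclipsed): F(0°)/COOH(0°) eclipsed 2.2; CH3(120°)/CH3(120°) eclipsed 2.8; Et(240°)/SH(240°) eclipsed 3.3 → 8.3 kcal/mol.
B has the lowest total (7.7 kcal/mol).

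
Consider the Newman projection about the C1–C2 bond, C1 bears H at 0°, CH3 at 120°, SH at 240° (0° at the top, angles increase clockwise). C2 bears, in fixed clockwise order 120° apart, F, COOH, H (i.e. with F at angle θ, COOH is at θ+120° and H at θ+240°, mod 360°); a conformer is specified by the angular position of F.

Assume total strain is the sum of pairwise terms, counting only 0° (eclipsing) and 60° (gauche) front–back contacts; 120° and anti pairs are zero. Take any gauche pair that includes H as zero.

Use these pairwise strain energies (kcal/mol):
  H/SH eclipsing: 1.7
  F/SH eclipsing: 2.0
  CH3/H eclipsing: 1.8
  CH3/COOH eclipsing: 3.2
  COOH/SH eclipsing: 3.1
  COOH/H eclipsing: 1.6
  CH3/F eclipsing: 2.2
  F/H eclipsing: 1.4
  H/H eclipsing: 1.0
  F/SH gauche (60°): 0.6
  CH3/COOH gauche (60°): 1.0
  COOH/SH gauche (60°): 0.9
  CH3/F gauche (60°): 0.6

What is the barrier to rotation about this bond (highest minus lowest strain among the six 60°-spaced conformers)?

4.7 kcal/mol

F at 0° (eclipsed): H–F eclipsed, CH3–COOH eclipsed, SH–H eclipsed; 1.4 + 3.2 + 1.7 = 6.3 kcal/mol.
F at 60° (staggered): CH3–F gauche, CH3–COOH gauche, SH–COOH gauche; 0.6 + 1.0 + 0.9 = 2.5 kcal/mol.
F at 120° (eclipsed): H–H eclipsed, CH3–F eclipsed, SH–COOH eclipsed; 1.0 + 2.2 + 3.1 = 6.3 kcal/mol.
F at 180° (staggered): CH3–F gauche, SH–F gauche, SH–COOH gauche; 0.6 + 0.6 + 0.9 = 2.1 kcal/mol.
F at 240° (eclipsed): H–COOH eclipsed, CH3–H eclipsed, SH–F eclipsed; 1.6 + 1.8 + 2.0 = 5.4 kcal/mol.
F at 300° (staggered): CH3–COOH gauche, SH–F gauche; 1.0 + 0.6 = 1.6 kcal/mol.
Max at 0° (6.3 kcal/mol), min at 300° (1.6 kcal/mol); barrier = 4.7 kcal/mol.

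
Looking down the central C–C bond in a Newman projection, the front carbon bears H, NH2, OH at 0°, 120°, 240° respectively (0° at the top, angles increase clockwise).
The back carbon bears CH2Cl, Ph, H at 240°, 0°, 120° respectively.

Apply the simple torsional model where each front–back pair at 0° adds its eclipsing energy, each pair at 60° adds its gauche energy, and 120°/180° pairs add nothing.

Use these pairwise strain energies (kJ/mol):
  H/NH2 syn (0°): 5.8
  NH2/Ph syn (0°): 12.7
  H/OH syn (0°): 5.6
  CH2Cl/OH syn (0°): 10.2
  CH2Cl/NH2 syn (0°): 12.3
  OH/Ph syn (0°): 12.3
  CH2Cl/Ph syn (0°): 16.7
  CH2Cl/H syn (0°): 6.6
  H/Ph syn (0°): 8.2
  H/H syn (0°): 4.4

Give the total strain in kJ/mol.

This conformer (eclipsed): H(0°)/Ph(0°) eclipsed 8.2; NH2(120°)/H(120°) eclipsed 5.8; OH(240°)/CH2Cl(240°) eclipsed 10.2 → 24.2 kJ/mol.

24.2 kJ/mol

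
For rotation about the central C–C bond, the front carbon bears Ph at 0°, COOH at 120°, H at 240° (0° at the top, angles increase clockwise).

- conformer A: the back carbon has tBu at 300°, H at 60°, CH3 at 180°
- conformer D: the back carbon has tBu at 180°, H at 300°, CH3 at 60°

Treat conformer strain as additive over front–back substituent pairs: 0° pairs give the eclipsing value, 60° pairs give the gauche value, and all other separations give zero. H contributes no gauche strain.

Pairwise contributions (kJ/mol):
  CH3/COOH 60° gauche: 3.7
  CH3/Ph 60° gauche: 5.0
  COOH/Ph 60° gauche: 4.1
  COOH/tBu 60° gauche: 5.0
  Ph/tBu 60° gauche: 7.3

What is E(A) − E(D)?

-2.7 kJ/mol

A (staggered): Ph(0°)/tBu(300°) gauche 7.3; COOH(120°)/CH3(180°) gauche 3.7 → 11.0 kJ/mol.
D (staggered): Ph(0°)/CH3(60°) gauche 5.0; COOH(120°)/tBu(180°) gauche 5.0; COOH(120°)/CH3(60°) gauche 3.7 → 13.7 kJ/mol.
E(A) − E(D) = 11.0 − 13.7 = -2.7 kJ/mol.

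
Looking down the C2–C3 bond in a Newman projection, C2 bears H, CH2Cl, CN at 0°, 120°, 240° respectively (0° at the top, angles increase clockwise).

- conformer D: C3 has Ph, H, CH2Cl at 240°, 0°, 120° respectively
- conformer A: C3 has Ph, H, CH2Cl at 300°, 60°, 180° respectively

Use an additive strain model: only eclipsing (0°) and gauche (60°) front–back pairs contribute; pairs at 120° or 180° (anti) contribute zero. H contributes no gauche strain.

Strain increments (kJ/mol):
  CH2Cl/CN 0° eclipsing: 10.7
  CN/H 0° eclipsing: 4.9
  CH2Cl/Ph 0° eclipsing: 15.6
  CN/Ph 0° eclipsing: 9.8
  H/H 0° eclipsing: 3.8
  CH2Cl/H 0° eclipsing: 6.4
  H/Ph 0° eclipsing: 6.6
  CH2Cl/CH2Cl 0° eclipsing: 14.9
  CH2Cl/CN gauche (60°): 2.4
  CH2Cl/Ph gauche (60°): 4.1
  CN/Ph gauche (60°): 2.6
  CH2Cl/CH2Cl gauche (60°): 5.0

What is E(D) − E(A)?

+18.5 kJ/mol

D is eclipsed. H at 0° is eclipsed with H at 0° (3.8); CH2Cl at 120° is eclipsed with CH2Cl at 120° (14.9); CN at 240° is eclipsed with Ph at 240° (9.8). Total 28.5 kJ/mol.
A is staggered. CH2Cl at 120° is gauche with CH2Cl at 180° (5.0); CN at 240° is gauche with Ph at 300° (2.6); CN at 240° is gauche with CH2Cl at 180° (2.4). Total 10.0 kJ/mol.
E(D) − E(A) = 28.5 − 10.0 = +18.5 kJ/mol.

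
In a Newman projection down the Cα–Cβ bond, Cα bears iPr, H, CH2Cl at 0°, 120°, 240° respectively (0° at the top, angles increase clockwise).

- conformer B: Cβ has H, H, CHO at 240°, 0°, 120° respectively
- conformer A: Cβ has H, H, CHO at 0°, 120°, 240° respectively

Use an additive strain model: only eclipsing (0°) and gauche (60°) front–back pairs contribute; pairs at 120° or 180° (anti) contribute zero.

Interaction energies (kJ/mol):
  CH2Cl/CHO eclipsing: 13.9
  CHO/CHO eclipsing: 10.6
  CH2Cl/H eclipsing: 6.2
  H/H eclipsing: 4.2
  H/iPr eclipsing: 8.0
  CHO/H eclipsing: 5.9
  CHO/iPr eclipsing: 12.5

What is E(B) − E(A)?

B (eclipsed): iPr(0°)/H(0°) eclipsed 8.0; H(120°)/CHO(120°) eclipsed 5.9; CH2Cl(240°)/H(240°) eclipsed 6.2 → 20.1 kJ/mol.
A (eclipsed): iPr(0°)/H(0°) eclipsed 8.0; H(120°)/H(120°) eclipsed 4.2; CH2Cl(240°)/CHO(240°) eclipsed 13.9 → 26.1 kJ/mol.
E(B) − E(A) = 20.1 − 26.1 = -6.0 kJ/mol.

-6.0 kJ/mol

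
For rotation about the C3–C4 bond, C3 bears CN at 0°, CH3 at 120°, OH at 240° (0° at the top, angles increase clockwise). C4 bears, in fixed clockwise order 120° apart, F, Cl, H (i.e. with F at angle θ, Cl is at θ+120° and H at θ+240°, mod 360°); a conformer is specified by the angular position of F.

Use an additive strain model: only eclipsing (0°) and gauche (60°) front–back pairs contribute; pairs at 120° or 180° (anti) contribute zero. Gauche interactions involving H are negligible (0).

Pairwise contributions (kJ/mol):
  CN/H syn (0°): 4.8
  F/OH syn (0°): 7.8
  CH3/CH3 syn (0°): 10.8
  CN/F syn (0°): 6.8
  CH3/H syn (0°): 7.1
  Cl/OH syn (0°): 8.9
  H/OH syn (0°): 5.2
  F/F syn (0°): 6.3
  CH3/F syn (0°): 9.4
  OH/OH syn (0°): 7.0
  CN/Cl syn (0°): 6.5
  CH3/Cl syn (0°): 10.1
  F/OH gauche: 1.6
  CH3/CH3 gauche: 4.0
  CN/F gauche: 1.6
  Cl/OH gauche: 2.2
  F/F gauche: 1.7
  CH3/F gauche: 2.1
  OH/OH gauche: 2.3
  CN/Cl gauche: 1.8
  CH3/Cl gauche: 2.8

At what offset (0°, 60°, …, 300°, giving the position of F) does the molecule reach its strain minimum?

180°

F at 0° (eclipsed): CN–F eclipsed, CH3–Cl eclipsed, OH–H eclipsed; 6.8 + 10.1 + 5.2 = 22.1 kJ/mol.
F at 60° (staggered): CN–F gauche, CH3–F gauche, CH3–Cl gauche, OH–Cl gauche; 1.6 + 2.1 + 2.8 + 2.2 = 8.7 kJ/mol.
F at 120° (eclipsed): CN–H eclipsed, CH3–F eclipsed, OH–Cl eclipsed; 4.8 + 9.4 + 8.9 = 23.1 kJ/mol.
F at 180° (staggered): CN–Cl gauche, CH3–F gauche, OH–F gauche, OH–Cl gauche; 1.8 + 2.1 + 1.6 + 2.2 = 7.7 kJ/mol.
F at 240° (eclipsed): CN–Cl eclipsed, CH3–H eclipsed, OH–F eclipsed; 6.5 + 7.1 + 7.8 = 21.4 kJ/mol.
F at 300° (staggered): CN–F gauche, CN–Cl gauche, CH3–Cl gauche, OH–F gauche; 1.6 + 1.8 + 2.8 + 1.6 = 7.8 kJ/mol.
The minimum (7.7 kJ/mol) occurs with F at 180°.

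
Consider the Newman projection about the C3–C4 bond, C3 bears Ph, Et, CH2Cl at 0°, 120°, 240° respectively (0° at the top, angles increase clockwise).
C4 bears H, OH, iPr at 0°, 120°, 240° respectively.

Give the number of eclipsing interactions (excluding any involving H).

Non-H eclipsing pairs: Et(120°)/OH(120°); CH2Cl(240°)/iPr(240°) — 2 interactions.

2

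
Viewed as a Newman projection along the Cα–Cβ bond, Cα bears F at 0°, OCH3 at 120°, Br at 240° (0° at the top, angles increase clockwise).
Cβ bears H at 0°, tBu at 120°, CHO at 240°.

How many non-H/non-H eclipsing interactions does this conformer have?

Non-H eclipsing pairs: OCH3(120°)/tBu(120°); Br(240°)/CHO(240°) — 2 interactions.

2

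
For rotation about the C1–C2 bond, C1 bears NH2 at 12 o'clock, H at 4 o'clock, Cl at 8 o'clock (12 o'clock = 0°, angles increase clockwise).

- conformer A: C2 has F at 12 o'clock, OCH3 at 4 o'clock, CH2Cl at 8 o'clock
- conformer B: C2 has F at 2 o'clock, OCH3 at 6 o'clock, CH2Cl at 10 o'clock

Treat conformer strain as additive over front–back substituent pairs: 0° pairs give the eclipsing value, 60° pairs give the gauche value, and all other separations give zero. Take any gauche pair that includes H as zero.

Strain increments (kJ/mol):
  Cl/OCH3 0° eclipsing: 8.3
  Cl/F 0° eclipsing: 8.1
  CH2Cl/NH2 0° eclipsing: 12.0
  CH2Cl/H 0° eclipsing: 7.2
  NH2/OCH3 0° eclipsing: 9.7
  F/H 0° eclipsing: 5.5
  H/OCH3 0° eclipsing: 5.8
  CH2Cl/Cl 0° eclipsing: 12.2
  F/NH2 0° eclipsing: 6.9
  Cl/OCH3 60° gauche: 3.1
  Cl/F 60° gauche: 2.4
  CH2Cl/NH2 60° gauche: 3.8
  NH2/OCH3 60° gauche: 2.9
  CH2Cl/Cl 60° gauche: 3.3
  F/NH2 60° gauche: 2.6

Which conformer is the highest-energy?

A is eclipsed. NH2 at 0° is eclipsed with F at 0° (6.9); H at 120° is eclipsed with OCH3 at 120° (5.8); Cl at 240° is eclipsed with CH2Cl at 240° (12.2). Total 24.9 kJ/mol.
B is staggered. NH2 at 0° is gauche with F at 60° (2.6); NH2 at 0° is gauche with CH2Cl at 300° (3.8); Cl at 240° is gauche with OCH3 at 180° (3.1); Cl at 240° is gauche with CH2Cl at 300° (3.3). Total 12.8 kJ/mol.
A has the highest total (24.9 kJ/mol).

A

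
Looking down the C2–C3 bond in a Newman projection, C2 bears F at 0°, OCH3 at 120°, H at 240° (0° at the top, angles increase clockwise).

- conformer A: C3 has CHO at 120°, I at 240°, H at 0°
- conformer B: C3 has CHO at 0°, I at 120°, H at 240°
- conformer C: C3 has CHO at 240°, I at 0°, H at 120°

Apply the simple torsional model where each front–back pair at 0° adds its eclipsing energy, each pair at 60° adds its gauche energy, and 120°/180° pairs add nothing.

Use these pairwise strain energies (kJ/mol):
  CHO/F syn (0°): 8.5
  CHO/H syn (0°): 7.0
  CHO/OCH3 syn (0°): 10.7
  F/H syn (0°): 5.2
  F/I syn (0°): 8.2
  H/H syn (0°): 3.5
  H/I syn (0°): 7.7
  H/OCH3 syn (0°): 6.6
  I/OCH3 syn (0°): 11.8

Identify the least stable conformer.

B

A (eclipsed): F(0°)/H(0°) eclipsed 5.2; OCH3(120°)/CHO(120°) eclipsed 10.7; H(240°)/I(240°) eclipsed 7.7 → 23.6 kJ/mol.
B (eclipsed): F(0°)/CHO(0°) eclipsed 8.5; OCH3(120°)/I(120°) eclipsed 11.8; H(240°)/H(240°) eclipsed 3.5 → 23.8 kJ/mol.
C (eclipsed): F(0°)/I(0°) eclipsed 8.2; OCH3(120°)/H(120°) eclipsed 6.6; H(240°)/CHO(240°) eclipsed 7.0 → 21.8 kJ/mol.
B has the highest total (23.8 kJ/mol).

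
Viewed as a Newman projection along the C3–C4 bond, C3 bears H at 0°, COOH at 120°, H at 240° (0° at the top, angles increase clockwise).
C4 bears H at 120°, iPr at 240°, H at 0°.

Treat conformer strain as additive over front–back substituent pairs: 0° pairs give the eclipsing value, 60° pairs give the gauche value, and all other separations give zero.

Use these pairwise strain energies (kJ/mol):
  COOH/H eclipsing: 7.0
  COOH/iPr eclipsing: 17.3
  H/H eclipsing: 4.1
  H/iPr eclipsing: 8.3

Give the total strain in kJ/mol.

This conformer (eclipsed): H–H eclipsed, COOH–H eclipsed, H–iPr eclipsed; 4.1 + 7.0 + 8.3 = 19.4 kJ/mol.

19.4 kJ/mol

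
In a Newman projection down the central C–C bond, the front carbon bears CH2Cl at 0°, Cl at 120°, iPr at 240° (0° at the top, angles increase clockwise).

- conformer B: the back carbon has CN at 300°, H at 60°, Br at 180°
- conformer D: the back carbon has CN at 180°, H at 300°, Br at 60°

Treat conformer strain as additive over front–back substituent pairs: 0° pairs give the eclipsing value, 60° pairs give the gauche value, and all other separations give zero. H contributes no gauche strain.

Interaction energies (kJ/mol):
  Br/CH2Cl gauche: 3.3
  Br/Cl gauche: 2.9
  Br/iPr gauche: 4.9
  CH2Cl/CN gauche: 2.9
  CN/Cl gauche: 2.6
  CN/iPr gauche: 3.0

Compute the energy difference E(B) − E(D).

+1.9 kJ/mol

B is staggered. CH2Cl at 0° is gauche with CN at 300° (2.9); Cl at 120° is gauche with Br at 180° (2.9); iPr at 240° is gauche with CN at 300° (3.0); iPr at 240° is gauche with Br at 180° (4.9). Total 13.7 kJ/mol.
D is staggered. CH2Cl at 0° is gauche with Br at 60° (3.3); Cl at 120° is gauche with CN at 180° (2.6); Cl at 120° is gauche with Br at 60° (2.9); iPr at 240° is gauche with CN at 180° (3.0). Total 11.8 kJ/mol.
E(B) − E(D) = 13.7 − 11.8 = +1.9 kJ/mol.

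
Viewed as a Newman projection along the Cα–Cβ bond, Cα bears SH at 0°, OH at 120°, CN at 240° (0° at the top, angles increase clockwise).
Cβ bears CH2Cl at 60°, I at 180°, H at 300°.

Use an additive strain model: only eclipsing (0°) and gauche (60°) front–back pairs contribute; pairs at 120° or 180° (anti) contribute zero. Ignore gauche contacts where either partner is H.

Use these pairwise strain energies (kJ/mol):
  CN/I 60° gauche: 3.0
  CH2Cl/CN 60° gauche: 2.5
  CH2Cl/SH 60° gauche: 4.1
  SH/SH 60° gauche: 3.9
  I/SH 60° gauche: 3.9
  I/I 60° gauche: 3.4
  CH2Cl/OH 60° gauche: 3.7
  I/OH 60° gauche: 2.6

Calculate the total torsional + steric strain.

This conformer is staggered. SH at 0° is gauche with CH2Cl at 60° (4.1); OH at 120° is gauche with CH2Cl at 60° (3.7); OH at 120° is gauche with I at 180° (2.6); CN at 240° is gauche with I at 180° (3.0). Total 13.4 kJ/mol.

13.4 kJ/mol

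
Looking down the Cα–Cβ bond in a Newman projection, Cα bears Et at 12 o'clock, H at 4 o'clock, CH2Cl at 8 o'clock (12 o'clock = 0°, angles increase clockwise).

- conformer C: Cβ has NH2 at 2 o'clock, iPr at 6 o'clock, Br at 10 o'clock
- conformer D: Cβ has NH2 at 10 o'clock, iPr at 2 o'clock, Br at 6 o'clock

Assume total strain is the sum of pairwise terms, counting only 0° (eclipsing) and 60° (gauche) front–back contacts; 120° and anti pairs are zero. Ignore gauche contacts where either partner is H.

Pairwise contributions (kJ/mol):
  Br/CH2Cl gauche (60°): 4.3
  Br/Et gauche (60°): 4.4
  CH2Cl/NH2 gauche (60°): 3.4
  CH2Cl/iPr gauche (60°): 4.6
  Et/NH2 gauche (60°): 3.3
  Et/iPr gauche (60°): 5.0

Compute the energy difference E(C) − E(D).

C is staggered. Et at 0° is gauche with NH2 at 60° (3.3); Et at 0° is gauche with Br at 300° (4.4); CH2Cl at 240° is gauche with iPr at 180° (4.6); CH2Cl at 240° is gauche with Br at 300° (4.3). Total 16.6 kJ/mol.
D is staggered. Et at 0° is gauche with NH2 at 300° (3.3); Et at 0° is gauche with iPr at 60° (5.0); CH2Cl at 240° is gauche with NH2 at 300° (3.4); CH2Cl at 240° is gauche with Br at 180° (4.3). Total 16.0 kJ/mol.
E(C) − E(D) = 16.6 − 16.0 = +0.6 kJ/mol.

+0.6 kJ/mol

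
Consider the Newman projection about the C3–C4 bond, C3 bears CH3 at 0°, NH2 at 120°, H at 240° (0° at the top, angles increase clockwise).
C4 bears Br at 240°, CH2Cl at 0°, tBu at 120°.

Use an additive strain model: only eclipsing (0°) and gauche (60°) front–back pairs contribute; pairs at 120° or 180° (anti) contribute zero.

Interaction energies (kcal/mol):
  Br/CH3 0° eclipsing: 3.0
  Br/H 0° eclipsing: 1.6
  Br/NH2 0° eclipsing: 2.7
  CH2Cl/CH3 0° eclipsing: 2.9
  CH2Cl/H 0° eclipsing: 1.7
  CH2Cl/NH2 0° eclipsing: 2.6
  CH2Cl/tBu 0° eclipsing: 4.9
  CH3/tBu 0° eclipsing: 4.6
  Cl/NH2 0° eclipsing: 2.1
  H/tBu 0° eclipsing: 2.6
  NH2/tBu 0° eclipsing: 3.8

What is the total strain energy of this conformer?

This conformer is eclipsed. CH3 at 0° is eclipsed with CH2Cl at 0° (2.9); NH2 at 120° is eclipsed with tBu at 120° (3.8); H at 240° is eclipsed with Br at 240° (1.6). Total 8.3 kcal/mol.

8.3 kcal/mol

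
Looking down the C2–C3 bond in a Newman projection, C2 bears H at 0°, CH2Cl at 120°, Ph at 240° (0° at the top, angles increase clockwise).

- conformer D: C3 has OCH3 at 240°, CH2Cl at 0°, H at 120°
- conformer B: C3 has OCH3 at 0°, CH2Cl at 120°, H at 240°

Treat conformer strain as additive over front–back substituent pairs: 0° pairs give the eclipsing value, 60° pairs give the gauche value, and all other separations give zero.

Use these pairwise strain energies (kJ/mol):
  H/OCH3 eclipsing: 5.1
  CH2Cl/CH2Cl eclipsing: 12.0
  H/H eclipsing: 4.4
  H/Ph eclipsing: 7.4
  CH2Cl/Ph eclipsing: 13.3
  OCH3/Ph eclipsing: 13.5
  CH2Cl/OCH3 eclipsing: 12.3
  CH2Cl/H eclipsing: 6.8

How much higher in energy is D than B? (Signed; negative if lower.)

D (eclipsed): H(0°)/CH2Cl(0°) eclipsed 6.8; CH2Cl(120°)/H(120°) eclipsed 6.8; Ph(240°)/OCH3(240°) eclipsed 13.5 → 27.1 kJ/mol.
B (eclipsed): H(0°)/OCH3(0°) eclipsed 5.1; CH2Cl(120°)/CH2Cl(120°) eclipsed 12.0; Ph(240°)/H(240°) eclipsed 7.4 → 24.5 kJ/mol.
E(D) − E(B) = 27.1 − 24.5 = +2.6 kJ/mol.

+2.6 kJ/mol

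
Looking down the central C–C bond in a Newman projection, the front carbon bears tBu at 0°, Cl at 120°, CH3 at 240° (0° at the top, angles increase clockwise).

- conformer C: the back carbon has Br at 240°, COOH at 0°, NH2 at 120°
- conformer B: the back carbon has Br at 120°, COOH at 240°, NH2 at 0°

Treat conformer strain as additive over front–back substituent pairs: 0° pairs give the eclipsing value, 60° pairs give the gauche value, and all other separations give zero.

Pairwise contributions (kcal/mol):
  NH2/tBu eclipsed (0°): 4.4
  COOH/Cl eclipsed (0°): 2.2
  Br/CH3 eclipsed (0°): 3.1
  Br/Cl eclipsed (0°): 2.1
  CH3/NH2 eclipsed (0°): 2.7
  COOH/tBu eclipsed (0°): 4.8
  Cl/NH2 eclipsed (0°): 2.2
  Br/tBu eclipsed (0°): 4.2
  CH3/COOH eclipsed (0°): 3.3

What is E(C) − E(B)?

C (eclipsed): tBu(0°)/COOH(0°) eclipsed 4.8; Cl(120°)/NH2(120°) eclipsed 2.2; CH3(240°)/Br(240°) eclipsed 3.1 → 10.1 kcal/mol.
B (eclipsed): tBu(0°)/NH2(0°) eclipsed 4.4; Cl(120°)/Br(120°) eclipsed 2.1; CH3(240°)/COOH(240°) eclipsed 3.3 → 9.8 kcal/mol.
E(C) − E(B) = 10.1 − 9.8 = +0.3 kcal/mol.

+0.3 kcal/mol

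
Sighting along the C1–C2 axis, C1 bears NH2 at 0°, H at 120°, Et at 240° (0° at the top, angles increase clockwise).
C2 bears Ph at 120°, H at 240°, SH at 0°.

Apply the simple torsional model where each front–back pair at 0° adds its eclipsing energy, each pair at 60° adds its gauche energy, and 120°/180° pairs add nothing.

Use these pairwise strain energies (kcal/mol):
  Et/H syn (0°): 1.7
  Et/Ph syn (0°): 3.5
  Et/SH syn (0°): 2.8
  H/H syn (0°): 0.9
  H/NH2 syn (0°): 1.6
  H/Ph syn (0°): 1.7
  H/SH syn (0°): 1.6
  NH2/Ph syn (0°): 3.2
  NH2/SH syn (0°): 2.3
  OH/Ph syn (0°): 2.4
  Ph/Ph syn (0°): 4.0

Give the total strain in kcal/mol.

5.7 kcal/mol

This conformer (eclipsed): NH2–SH eclipsed, H–Ph eclipsed, Et–H eclipsed; 2.3 + 1.7 + 1.7 = 5.7 kcal/mol.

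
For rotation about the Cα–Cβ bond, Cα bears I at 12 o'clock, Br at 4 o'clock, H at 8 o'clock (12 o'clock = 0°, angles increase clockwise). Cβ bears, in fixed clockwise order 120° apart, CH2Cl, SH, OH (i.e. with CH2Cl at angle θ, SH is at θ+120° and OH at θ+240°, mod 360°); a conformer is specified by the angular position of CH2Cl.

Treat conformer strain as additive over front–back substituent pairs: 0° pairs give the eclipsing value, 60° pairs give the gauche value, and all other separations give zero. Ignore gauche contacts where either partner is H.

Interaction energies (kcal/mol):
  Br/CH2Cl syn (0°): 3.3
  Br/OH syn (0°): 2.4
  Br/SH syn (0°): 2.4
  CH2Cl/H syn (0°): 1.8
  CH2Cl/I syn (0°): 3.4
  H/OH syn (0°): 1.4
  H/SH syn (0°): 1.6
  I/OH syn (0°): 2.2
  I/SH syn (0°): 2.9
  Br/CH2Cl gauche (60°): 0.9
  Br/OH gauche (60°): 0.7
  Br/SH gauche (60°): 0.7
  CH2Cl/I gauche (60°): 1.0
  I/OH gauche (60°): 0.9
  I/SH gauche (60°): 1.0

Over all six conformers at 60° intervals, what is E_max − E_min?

3.8 kcal/mol

CH2Cl at 0° (eclipsed): I(0°)/CH2Cl(0°) eclipsed 3.4; Br(120°)/SH(120°) eclipsed 2.4; H(240°)/OH(240°) eclipsed 1.4 → 7.2 kcal/mol.
CH2Cl at 60° (staggered): I(0°)/CH2Cl(60°) gauche 1.0; I(0°)/OH(300°) gauche 0.9; Br(120°)/CH2Cl(60°) gauche 0.9; Br(120°)/SH(180°) gauche 0.7 → 3.5 kcal/mol.
CH2Cl at 120° (eclipsed): I(0°)/OH(0°) eclipsed 2.2; Br(120°)/CH2Cl(120°) eclipsed 3.3; H(240°)/SH(240°) eclipsed 1.6 → 7.1 kcal/mol.
CH2Cl at 180° (staggered): I(0°)/SH(300°) gauche 1.0; I(0°)/OH(60°) gauche 0.9; Br(120°)/CH2Cl(180°) gauche 0.9; Br(120°)/OH(60°) gauche 0.7 → 3.5 kcal/mol.
CH2Cl at 240° (eclipsed): I(0°)/SH(0°) eclipsed 2.9; Br(120°)/OH(120°) eclipsed 2.4; H(240°)/CH2Cl(240°) eclipsed 1.8 → 7.1 kcal/mol.
CH2Cl at 300° (staggered): I(0°)/CH2Cl(300°) gauche 1.0; I(0°)/SH(60°) gauche 1.0; Br(120°)/SH(60°) gauche 0.7; Br(120°)/OH(180°) gauche 0.7 → 3.4 kcal/mol.
Max at 0° (7.2 kcal/mol), min at 300° (3.4 kcal/mol); barrier = 3.8 kcal/mol.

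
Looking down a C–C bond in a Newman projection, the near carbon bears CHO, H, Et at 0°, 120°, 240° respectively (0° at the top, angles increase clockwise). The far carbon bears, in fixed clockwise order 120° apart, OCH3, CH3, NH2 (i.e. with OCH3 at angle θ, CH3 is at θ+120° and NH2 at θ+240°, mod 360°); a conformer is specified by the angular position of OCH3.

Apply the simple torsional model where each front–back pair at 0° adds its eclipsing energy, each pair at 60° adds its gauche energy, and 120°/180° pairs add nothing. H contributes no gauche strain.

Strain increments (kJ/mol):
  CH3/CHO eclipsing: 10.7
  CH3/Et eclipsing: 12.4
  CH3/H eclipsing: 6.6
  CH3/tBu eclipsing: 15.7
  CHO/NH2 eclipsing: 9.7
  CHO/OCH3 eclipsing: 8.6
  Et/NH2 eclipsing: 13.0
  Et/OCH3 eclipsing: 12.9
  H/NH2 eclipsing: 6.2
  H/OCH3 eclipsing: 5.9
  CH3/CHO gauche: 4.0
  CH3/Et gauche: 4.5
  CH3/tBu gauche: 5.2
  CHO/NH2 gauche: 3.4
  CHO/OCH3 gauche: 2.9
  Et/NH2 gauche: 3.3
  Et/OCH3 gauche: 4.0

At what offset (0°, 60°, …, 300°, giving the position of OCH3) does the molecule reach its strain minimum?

60°

OCH3 at 0° is eclipsed. CHO at 0° is eclipsed with OCH3 at 0° (8.6); H at 120° is eclipsed with CH3 at 120° (6.6); Et at 240° is eclipsed with NH2 at 240° (13.0). Total 28.2 kJ/mol.
OCH3 at 60° is staggered. CHO at 0° is gauche with OCH3 at 60° (2.9); CHO at 0° is gauche with NH2 at 300° (3.4); Et at 240° is gauche with CH3 at 180° (4.5); Et at 240° is gauche with NH2 at 300° (3.3). Total 14.1 kJ/mol.
OCH3 at 120° is eclipsed. CHO at 0° is eclipsed with NH2 at 0° (9.7); H at 120° is eclipsed with OCH3 at 120° (5.9); Et at 240° is eclipsed with CH3 at 240° (12.4). Total 28.0 kJ/mol.
OCH3 at 180° is staggered. CHO at 0° is gauche with CH3 at 300° (4.0); CHO at 0° is gauche with NH2 at 60° (3.4); Et at 240° is gauche with OCH3 at 180° (4.0); Et at 240° is gauche with CH3 at 300° (4.5). Total 15.9 kJ/mol.
OCH3 at 240° is eclipsed. CHO at 0° is eclipsed with CH3 at 0° (10.7); H at 120° is eclipsed with NH2 at 120° (6.2); Et at 240° is eclipsed with OCH3 at 240° (12.9). Total 29.8 kJ/mol.
OCH3 at 300° is staggered. CHO at 0° is gauche with OCH3 at 300° (2.9); CHO at 0° is gauche with CH3 at 60° (4.0); Et at 240° is gauche with OCH3 at 300° (4.0); Et at 240° is gauche with NH2 at 180° (3.3). Total 14.2 kJ/mol.
The minimum (14.1 kJ/mol) occurs with OCH3 at 60°.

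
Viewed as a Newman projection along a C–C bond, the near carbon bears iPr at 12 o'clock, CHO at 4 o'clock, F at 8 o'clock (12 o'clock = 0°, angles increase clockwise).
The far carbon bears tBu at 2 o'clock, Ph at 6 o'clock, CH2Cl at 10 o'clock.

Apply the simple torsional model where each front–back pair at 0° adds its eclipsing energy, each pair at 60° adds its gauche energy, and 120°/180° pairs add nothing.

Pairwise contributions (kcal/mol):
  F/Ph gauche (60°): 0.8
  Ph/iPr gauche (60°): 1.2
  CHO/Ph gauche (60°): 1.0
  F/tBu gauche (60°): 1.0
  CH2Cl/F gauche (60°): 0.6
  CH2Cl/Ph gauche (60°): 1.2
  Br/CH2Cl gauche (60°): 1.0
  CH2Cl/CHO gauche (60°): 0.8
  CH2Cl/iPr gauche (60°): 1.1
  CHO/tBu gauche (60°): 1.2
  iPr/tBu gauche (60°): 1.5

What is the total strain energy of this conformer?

This conformer (staggered): iPr(0°)/tBu(60°) gauche 1.5; iPr(0°)/CH2Cl(300°) gauche 1.1; CHO(120°)/tBu(60°) gauche 1.2; CHO(120°)/Ph(180°) gauche 1.0; F(240°)/Ph(180°) gauche 0.8; F(240°)/CH2Cl(300°) gauche 0.6 → 6.2 kcal/mol.

6.2 kcal/mol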